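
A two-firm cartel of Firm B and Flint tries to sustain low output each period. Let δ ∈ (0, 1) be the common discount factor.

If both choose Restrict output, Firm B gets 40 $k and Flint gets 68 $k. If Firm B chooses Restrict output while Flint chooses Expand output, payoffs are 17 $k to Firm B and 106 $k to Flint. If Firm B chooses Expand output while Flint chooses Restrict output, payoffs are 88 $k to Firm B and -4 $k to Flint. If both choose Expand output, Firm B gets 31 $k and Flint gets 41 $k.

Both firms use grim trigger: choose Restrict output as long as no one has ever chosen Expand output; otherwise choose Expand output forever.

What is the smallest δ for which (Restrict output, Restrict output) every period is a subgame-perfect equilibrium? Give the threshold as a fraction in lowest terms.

16/19

Firm B's threshold: (88−40)/(88−31) = 16/19.
Flint's threshold: (106−68)/(106−41) = 38/65.
16/19 > 38/65, so Firm B binds and δ* = 16/19.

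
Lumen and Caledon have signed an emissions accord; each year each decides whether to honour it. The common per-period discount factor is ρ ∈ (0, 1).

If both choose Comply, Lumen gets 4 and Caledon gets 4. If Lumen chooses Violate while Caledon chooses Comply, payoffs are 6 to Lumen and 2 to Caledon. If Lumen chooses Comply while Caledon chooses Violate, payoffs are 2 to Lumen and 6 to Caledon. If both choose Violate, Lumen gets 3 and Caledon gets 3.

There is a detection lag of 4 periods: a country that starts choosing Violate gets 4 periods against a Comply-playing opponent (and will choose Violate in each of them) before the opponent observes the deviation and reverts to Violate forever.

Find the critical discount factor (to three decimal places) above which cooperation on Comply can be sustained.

0.904

Deviating for the 4 undetected periods gains 6−4 = 2 per period over cooperation, then loses 4−3 = 1 per period forever once punishment starts.
Gain: 2(1 + ρ + … + ρ^3); loss: 1·ρ^4/(1−ρ).
No profitable deviation ⇔ 2(1−ρ^4) ≤ 1·ρ^4, i.e. ρ^4 ≥ 2/(2+1) = 2/3.
Hence ρ ≥ (2/3)^(1/4) ≈ 0.904.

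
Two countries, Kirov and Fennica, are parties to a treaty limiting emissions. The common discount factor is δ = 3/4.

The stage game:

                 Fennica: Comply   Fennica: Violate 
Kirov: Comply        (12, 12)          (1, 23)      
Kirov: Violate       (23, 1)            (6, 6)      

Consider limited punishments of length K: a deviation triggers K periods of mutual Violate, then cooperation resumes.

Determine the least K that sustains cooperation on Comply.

4

Need Σ_{k=1}^{K} δ^k ≥ (23−12)/(12−6) = 1.8333 at δ = 3/4.
At K = 3 the sum is 1.7344 < 1.8333; at K = 4 it is 2.0508 ≥ 1.8333.
So the minimum punishment length is K = 4.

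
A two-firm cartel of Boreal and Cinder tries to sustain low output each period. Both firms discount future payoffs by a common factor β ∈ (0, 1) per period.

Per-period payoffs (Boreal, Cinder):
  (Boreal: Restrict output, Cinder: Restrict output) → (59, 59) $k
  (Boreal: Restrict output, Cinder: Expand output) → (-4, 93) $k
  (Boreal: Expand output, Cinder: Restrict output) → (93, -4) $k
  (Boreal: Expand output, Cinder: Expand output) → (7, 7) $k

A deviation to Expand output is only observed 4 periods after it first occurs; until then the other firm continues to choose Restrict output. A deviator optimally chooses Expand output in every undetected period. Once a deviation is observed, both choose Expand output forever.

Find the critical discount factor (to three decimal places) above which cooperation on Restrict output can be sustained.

A deviator earns 93 for 4 periods, then 7 forever; cooperating earns 59 forever. Multiplying the IC by (1−β):
59 ≥ 93(1−β^4) + 7β^4, so 86·β^4 ≥ 34 and β^4 ≥ 17/43.
β ≥ (17/43)^(1/4) ≈ 0.793.

0.793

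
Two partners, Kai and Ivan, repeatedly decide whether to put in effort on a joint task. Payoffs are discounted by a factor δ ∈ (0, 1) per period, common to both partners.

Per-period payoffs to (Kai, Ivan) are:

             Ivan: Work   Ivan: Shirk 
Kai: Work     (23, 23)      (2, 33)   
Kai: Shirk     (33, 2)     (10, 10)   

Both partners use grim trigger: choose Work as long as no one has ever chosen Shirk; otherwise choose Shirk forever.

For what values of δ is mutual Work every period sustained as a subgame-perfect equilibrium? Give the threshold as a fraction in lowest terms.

One-period gain from deviating is 33 − 23 = 10. The loss is 23 − 10 = 13 in every subsequent period, with present value 13·δ/(1−δ).
Deviation is unprofitable when 13·δ/(1−δ) ≥ 10, i.e. δ/(1−δ) ≥ 10/13.
Equivalently δ ≥ 10/(10+13) = 10/23.

10/23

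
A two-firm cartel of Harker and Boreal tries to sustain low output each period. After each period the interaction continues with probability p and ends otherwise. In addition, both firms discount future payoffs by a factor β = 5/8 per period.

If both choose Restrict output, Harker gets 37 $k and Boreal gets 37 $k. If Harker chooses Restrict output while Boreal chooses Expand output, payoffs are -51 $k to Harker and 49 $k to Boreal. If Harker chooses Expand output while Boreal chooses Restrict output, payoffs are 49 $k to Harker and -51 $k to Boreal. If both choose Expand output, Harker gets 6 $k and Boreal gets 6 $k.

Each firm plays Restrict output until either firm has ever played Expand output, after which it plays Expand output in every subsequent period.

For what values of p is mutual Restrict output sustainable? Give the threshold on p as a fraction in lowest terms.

With continuation probability p and discount β, the effective per-period discount factor is βp.
Grim-trigger IC: βp ≥ (49−37)/(49−6) = 12/43.
So p ≥ (12/43)/(5/8) = 96/215.

96/215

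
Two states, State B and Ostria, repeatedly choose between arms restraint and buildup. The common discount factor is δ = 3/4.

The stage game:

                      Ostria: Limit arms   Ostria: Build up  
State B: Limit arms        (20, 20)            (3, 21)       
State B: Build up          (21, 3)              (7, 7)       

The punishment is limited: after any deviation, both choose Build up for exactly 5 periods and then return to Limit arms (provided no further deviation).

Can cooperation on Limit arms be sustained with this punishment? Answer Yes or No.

Yes

A one-shot deviation gives 21 now, then 7 for 5 periods, then back to 20.
Gain from deviating: (21−20) today; loss: (20−7) in each of the next 5 periods.
No-deviation condition: (20−7)(δ+…+δ^5) ≥ 21−20, i.e. δ+…+δ^5 ≥ 1/13.
At δ = 3/4: δ+…+δ^5 = 2.2881 ≥ 0.0769.
So cooperation is sustainable.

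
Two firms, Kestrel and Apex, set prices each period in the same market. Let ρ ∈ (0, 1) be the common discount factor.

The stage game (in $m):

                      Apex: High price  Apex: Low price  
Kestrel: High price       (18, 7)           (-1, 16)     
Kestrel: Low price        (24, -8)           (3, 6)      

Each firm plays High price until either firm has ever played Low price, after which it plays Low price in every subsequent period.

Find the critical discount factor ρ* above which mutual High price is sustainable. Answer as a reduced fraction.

For Kestrel: deviation gain 24−18 = 6, per-period punishment loss 18−3 = 15. IC gives ρ ≥ 6/21 = 2/7.
For Apex: gain 9, loss 1 per period, so ρ ≥ 9/10.
The tighter constraint is Apex's, so cooperation needs ρ ≥ 9/10.

9/10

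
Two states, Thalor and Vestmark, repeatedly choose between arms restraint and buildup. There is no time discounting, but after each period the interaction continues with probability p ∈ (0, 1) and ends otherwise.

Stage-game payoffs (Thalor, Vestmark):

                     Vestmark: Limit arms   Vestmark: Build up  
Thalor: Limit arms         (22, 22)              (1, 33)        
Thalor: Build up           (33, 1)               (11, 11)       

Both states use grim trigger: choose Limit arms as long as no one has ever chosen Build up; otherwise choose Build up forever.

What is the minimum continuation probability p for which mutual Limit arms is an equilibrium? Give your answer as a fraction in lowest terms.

Expected cooperation value is 22 + p·22 + p²·22 + … = 22/(1−p); deviation gives 33 + p·11/(1−p).
22 ≥ 33(1−p) + 11p ⇒ 22p ≥ 11 ⇒ p ≥ 11/22 = 1/2.

1/2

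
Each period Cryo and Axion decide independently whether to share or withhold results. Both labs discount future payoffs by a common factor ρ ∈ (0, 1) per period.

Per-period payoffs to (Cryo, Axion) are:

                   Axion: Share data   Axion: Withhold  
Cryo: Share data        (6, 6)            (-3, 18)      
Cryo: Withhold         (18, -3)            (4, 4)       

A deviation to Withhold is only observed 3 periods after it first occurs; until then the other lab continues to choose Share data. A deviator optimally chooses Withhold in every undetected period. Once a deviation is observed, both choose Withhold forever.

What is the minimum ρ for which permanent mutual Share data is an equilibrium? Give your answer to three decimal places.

0.950

A deviator earns 18 for 3 periods, then 4 forever; cooperating earns 6 forever. Multiplying the IC by (1−ρ):
6 ≥ 18(1−ρ^3) + 4ρ^3, so 14·ρ^3 ≥ 12 and ρ^3 ≥ 6/7.
ρ ≥ (6/7)^(1/3) ≈ 0.950.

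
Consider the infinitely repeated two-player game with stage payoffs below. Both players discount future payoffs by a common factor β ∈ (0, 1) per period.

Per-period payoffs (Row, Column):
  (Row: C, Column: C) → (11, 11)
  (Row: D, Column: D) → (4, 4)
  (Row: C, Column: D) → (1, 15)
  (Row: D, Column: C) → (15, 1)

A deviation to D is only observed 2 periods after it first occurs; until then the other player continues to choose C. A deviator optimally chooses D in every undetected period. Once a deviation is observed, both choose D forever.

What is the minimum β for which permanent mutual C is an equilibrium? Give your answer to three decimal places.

Deviating for the 2 undetected periods gains 15−11 = 4 per period over cooperation, then loses 11−4 = 7 per period forever once punishment starts.
Gain: 4(1 + β + … + β^1); loss: 7·β^2/(1−β).
No profitable deviation ⇔ 4(1−β^2) ≤ 7·β^2, i.e. β^2 ≥ 4/(4+7) = 4/11.
Hence β ≥ (4/11)^(1/2) ≈ 0.603.

0.603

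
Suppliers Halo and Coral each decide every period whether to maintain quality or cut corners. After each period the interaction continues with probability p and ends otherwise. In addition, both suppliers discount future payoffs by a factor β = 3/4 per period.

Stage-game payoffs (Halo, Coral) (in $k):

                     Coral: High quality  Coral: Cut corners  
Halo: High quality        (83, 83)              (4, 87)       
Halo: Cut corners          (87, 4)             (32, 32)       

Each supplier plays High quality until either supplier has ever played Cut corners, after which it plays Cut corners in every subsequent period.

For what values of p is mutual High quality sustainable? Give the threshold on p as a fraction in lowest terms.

With continuation probability p and discount β, the effective per-period discount factor is βp.
Grim-trigger IC: βp ≥ (87−83)/(87−32) = 4/55.
So p ≥ (4/55)/(3/4) = 16/165.

16/165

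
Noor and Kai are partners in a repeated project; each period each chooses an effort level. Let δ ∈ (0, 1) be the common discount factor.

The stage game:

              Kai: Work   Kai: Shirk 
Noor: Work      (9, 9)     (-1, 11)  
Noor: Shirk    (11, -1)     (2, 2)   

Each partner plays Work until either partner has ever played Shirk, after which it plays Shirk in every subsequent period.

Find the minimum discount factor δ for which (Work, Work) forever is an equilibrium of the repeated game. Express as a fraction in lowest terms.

2/9

Under grim trigger the critical discount factor is (T−C)/(T−P) with T = 11, C = 9, P = 2.
δ* = (11−9)/(11−2) = 2/9.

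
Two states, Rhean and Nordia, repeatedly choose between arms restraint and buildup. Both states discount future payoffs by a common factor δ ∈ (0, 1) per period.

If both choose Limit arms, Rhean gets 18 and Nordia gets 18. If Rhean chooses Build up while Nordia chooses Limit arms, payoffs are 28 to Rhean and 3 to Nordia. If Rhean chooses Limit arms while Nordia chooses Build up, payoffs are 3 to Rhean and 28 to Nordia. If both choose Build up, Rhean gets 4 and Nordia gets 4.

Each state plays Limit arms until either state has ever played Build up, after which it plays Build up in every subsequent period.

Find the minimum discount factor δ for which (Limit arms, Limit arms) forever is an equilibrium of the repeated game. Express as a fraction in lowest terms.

18/(1−δ) ≥ 28 + 4δ/(1−δ)
18 ≥ 28 − 24δ
δ ≥ 10/24 = 5/12.

5/12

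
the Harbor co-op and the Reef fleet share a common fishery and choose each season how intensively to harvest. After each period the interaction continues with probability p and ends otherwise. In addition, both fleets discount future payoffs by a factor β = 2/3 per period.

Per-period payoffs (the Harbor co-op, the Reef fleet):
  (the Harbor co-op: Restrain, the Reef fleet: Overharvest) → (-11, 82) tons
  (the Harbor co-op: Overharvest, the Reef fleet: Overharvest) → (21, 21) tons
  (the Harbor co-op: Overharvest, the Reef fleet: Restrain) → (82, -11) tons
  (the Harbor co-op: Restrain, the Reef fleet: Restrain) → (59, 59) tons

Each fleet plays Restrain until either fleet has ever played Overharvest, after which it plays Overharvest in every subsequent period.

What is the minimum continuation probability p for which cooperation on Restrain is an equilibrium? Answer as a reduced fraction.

Expected continuation weight on next period's payoff is β·p = 2/3·p, which plays the role of the discount factor.
Cooperation requires 2/3·p ≥ (82−59)/(82−21) = 23/61, hence p ≥ 69/122.

69/122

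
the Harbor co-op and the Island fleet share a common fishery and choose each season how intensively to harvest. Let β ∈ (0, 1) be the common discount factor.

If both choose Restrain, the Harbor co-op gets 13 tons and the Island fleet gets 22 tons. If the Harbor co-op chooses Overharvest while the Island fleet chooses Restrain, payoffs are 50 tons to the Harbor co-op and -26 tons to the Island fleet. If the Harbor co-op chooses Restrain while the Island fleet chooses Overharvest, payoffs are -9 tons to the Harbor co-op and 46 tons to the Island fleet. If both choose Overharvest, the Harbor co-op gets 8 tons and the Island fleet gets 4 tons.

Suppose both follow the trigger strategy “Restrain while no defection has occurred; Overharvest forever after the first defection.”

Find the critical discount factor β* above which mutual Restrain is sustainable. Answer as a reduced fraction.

the Harbor co-op's threshold: (50−13)/(50−8) = 37/42.
the Island fleet's threshold: (46−22)/(46−4) = 4/7.
37/42 > 4/7, so the Harbor co-op binds and β* = 37/42.

37/42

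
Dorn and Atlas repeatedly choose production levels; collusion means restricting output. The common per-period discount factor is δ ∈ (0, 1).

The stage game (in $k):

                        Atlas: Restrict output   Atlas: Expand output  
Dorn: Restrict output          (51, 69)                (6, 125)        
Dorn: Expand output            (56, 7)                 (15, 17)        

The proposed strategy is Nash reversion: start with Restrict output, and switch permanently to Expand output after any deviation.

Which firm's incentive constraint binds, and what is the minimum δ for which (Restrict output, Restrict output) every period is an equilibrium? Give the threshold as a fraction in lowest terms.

Dorn's threshold: (56−51)/(56−15) = 5/41.
Atlas's threshold: (125−69)/(125−17) = 14/27.
5/41 < 14/27, so Atlas binds and δ* = 14/27.

Atlas; δ ≥ 14/27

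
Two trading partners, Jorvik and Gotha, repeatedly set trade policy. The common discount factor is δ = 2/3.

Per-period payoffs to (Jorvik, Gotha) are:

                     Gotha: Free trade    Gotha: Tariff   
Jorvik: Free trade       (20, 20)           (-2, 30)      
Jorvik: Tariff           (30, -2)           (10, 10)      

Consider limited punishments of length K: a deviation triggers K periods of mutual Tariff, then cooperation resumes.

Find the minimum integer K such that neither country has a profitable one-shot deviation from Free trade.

No profitable deviation requires (20−10)(δ+…+δ^K) ≥ 30−20, i.e. δ+…+δ^K ≥ 1 ≈ 1.0000.
With δ = 2/3, the partial sums are K=1: 0.6667, K=2: 1.1111.
K = 2 is the first length at which the sum reaches 1.0000.

2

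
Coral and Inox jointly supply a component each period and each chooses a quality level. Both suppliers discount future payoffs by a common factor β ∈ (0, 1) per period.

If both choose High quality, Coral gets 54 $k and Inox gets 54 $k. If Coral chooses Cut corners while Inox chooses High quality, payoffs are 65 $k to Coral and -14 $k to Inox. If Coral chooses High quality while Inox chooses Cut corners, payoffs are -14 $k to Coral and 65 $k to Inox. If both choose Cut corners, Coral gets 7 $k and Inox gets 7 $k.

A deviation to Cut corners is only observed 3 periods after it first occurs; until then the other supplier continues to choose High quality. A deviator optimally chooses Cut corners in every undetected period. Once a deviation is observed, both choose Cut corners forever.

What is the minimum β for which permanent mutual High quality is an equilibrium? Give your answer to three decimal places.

0.575

A deviator earns 65 for 3 periods, then 7 forever; cooperating earns 54 forever. Multiplying the IC by (1−β):
54 ≥ 65(1−β^3) + 7β^3, so 58·β^3 ≥ 11 and β^3 ≥ 11/58.
β ≥ (11/58)^(1/3) ≈ 0.575.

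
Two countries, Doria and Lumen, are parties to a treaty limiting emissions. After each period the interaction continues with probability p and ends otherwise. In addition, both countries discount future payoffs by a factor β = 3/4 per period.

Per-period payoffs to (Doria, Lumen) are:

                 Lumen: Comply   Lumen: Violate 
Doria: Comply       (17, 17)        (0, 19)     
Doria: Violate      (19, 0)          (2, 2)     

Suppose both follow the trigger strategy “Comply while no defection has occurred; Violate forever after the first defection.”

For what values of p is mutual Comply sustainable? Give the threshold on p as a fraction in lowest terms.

Expected continuation weight on next period's payoff is β·p = 3/4·p, which plays the role of the discount factor.
Cooperation requires 3/4·p ≥ (19−17)/(19−2) = 2/17, hence p ≥ 8/51.

8/51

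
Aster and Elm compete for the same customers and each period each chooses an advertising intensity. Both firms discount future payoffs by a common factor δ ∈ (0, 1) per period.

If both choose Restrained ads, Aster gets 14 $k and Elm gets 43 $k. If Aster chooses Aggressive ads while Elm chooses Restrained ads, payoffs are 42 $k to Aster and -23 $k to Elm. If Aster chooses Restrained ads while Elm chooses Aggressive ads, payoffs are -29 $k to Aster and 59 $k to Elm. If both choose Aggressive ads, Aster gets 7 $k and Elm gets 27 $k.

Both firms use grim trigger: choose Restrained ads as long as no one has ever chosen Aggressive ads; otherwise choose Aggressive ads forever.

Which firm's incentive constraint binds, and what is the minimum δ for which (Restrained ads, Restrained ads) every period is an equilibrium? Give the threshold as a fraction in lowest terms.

Aster; δ ≥ 4/5

Aster: cooperation gives 14 each period; deviation gives 42 once then 7 forever.
  14/(1−δ) ≥ 42 + 7δ/(1−δ) ⇒ δ ≥ 28/35 = 4/5.
Elm: cooperation gives 43 each period; deviation gives 59 once then 27 forever.
  δ ≥ 16/32 = 1/2.
Both must hold, so the binding constraint is Aster's: δ ≥ 4/5.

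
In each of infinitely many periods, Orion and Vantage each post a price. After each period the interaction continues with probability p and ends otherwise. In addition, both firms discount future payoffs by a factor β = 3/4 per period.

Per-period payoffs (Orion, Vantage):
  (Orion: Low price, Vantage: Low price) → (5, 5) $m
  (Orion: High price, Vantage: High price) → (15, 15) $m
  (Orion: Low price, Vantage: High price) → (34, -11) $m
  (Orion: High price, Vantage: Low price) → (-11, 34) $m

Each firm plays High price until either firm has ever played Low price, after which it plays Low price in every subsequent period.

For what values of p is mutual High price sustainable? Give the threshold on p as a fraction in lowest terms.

Expected continuation weight on next period's payoff is β·p = 3/4·p, which plays the role of the discount factor.
Cooperation requires 3/4·p ≥ (34−15)/(34−5) = 19/29, hence p ≥ 76/87.

76/87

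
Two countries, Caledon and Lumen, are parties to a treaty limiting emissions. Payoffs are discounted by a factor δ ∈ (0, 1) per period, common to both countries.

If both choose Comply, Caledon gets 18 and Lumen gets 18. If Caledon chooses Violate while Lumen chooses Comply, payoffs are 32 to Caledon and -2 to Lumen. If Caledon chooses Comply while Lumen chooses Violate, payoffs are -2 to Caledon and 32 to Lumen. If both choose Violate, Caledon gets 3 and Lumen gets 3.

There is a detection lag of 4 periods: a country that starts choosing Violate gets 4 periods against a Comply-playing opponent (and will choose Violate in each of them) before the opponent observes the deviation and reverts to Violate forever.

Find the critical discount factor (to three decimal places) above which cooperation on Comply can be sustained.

The best deviation is to choose Violate for all 4 undetected periods, earning 32 each, then 3 forever once detected.
Deviation value: 32(1−δ^4)/(1−δ) + 3δ^4/(1−δ); cooperation value: 18/(1−δ).
IC: 18 ≥ 32(1−δ^4) + 3δ^4 = 32 − 29δ^4.
So δ^4 ≥ 14/29, giving δ ≥ (14/29)^(1/4) ≈ 0.834.

0.834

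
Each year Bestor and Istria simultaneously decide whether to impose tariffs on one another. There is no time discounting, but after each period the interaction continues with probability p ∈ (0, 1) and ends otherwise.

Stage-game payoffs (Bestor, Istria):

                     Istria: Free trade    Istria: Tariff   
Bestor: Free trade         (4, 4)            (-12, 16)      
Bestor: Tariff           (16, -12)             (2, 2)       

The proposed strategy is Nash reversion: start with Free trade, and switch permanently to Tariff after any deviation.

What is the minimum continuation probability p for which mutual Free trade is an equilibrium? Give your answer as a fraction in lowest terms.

With no time discounting, the continuation probability p plays the role of the discount factor.
Grim-trigger IC: 4/(1−p) ≥ 16 + 2p/(1−p) ⇒ p ≥ (16−4)/(16−2) = 6/7.

6/7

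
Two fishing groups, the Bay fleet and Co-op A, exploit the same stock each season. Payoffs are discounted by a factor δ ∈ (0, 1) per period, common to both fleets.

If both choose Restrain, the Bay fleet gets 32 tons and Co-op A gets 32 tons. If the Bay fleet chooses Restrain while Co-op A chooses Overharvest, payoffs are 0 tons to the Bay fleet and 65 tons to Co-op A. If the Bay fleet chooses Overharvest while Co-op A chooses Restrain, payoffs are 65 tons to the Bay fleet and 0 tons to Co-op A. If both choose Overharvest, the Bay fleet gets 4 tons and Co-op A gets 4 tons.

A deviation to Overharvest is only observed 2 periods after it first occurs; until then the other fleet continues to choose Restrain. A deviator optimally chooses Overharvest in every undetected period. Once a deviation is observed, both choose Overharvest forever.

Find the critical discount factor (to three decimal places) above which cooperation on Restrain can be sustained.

0.736

The best deviation is to choose Overharvest for all 2 undetected periods, earning 65 each, then 4 forever once detected.
Deviation value: 65(1−δ^2)/(1−δ) + 4δ^2/(1−δ); cooperation value: 32/(1−δ).
IC: 32 ≥ 65(1−δ^2) + 4δ^2 = 65 − 61δ^2.
So δ^2 ≥ 33/61, giving δ ≥ (33/61)^(1/2) ≈ 0.736.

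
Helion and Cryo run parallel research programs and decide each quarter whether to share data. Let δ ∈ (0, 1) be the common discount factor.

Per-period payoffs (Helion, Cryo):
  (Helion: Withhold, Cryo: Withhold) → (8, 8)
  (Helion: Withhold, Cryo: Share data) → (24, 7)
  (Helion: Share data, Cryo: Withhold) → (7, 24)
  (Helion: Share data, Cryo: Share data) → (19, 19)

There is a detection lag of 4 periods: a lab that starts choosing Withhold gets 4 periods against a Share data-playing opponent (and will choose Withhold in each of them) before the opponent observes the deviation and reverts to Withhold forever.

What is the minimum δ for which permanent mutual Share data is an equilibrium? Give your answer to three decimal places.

Deviating for the 4 undetected periods gains 24−19 = 5 per period over cooperation, then loses 19−8 = 11 per period forever once punishment starts.
Gain: 5(1 + δ + … + δ^3); loss: 11·δ^4/(1−δ).
No profitable deviation ⇔ 5(1−δ^4) ≤ 11·δ^4, i.e. δ^4 ≥ 5/(5+11) = 5/16.
Hence δ ≥ (5/16)^(1/4) ≈ 0.748.

0.748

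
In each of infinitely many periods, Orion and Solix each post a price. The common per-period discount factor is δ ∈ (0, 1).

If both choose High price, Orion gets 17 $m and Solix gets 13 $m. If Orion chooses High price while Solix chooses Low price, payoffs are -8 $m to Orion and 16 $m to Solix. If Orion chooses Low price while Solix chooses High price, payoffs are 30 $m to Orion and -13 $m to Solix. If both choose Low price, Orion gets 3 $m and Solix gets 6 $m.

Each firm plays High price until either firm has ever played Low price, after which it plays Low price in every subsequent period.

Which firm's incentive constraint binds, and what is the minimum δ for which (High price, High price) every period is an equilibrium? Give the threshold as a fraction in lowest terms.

Orion; δ ≥ 13/27

For Orion: deviation gain 30−17 = 13, per-period punishment loss 17−3 = 14. IC gives δ ≥ 13/27.
For Solix: gain 3, loss 7 per period, so δ ≥ 3/10.
The tighter constraint is Orion's, so cooperation needs δ ≥ 13/27.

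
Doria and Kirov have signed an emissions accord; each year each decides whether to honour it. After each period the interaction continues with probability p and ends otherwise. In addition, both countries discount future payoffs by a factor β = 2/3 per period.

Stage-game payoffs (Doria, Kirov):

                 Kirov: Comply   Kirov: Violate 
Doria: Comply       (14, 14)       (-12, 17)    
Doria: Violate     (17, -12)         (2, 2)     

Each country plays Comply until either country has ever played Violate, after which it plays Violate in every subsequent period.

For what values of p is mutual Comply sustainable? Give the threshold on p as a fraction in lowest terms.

3/10

Expected continuation weight on next period's payoff is β·p = 2/3·p, which plays the role of the discount factor.
Cooperation requires 2/3·p ≥ (17−14)/(17−2) = 1/5, hence p ≥ 3/10.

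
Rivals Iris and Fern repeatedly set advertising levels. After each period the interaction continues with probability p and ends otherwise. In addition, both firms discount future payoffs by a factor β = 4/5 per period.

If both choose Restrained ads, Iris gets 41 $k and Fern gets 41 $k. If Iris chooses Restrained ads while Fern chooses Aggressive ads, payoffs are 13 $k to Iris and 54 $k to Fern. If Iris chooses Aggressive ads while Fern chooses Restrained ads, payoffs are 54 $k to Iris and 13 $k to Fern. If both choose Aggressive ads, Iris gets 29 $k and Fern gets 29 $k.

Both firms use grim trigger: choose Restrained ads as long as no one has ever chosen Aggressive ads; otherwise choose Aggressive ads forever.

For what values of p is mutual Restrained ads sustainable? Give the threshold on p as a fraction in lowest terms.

13/20

With continuation probability p and discount β, the effective per-period discount factor is βp.
Grim-trigger IC: βp ≥ (54−41)/(54−29) = 13/25.
So p ≥ (13/25)/(4/5) = 13/20.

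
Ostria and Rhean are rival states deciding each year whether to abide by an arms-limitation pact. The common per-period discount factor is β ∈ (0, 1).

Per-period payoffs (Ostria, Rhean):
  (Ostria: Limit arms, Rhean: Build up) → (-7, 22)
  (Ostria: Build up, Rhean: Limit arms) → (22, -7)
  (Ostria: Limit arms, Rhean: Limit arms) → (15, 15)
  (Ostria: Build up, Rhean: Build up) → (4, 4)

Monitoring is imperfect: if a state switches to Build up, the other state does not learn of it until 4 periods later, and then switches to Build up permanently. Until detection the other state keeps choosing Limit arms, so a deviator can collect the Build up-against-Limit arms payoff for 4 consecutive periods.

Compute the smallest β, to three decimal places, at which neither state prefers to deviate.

Deviating for the 4 undetected periods gains 22−15 = 7 per period over cooperation, then loses 15−4 = 11 per period forever once punishment starts.
Gain: 7(1 + β + … + β^3); loss: 11·β^4/(1−β).
No profitable deviation ⇔ 7(1−β^4) ≤ 11·β^4, i.e. β^4 ≥ 7/(7+11) = 7/18.
Hence β ≥ (7/18)^(1/4) ≈ 0.790.

0.790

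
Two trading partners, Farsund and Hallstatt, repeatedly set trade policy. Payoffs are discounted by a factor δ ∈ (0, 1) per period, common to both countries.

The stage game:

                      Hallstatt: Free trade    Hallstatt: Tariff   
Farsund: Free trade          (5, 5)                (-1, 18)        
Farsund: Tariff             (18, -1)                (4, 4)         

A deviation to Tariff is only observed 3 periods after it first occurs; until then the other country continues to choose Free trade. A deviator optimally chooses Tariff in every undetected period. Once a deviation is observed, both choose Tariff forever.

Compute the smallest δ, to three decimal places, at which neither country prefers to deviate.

The best deviation is to choose Tariff for all 3 undetected periods, earning 18 each, then 4 forever once detected.
Deviation value: 18(1−δ^3)/(1−δ) + 4δ^3/(1−δ); cooperation value: 5/(1−δ).
IC: 5 ≥ 18(1−δ^3) + 4δ^3 = 18 − 14δ^3.
So δ^3 ≥ 13/14, giving δ ≥ (13/14)^(1/3) ≈ 0.976.

0.976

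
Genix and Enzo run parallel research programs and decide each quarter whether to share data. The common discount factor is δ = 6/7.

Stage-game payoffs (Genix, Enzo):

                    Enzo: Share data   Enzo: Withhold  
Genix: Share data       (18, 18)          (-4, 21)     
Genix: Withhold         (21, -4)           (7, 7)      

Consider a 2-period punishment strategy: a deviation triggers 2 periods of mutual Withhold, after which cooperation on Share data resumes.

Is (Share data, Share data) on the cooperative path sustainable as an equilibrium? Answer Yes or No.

A one-shot deviation gives 21 now, then 7 for 2 periods, then back to 18.
Gain from deviating: (21−18) today; loss: (18−7) in each of the next 2 periods.
No-deviation condition: (18−7)(δ+…+δ^2) ≥ 21−18, i.e. δ+…+δ^2 ≥ 3/11.
At δ = 6/7: δ+…+δ^2 = 1.5918 ≥ 0.2727.
So cooperation is sustainable.

Yes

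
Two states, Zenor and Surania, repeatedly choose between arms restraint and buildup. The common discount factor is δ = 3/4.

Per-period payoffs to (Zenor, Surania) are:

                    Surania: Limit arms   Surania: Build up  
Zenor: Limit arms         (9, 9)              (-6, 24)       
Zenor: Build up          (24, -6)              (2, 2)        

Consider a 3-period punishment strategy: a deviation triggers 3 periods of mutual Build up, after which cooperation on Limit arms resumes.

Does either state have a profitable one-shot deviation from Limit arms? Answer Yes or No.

A one-shot deviation gives 24 now, then 2 for 3 periods, then back to 9.
Gain from deviating: (24−9) today; loss: (9−2) in each of the next 3 periods.
No-deviation condition: (9−2)(δ+…+δ^3) ≥ 24−9, i.e. δ+…+δ^3 ≥ 15/7.
At δ = 3/4: δ+…+δ^3 = 1.7344 < 2.1429.
So cooperation is not sustainable.

Yes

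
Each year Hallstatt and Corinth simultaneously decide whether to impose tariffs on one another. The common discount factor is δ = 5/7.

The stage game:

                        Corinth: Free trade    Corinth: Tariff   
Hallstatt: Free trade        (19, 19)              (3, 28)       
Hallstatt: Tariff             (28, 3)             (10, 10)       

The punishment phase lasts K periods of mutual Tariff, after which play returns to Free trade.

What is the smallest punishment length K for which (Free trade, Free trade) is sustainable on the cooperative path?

2

IC: δ(1−δ^K)/(1−δ) ≥ (28−19)/(19−10) = 1.
With δ = 5/7: need 1 − δ^K ≥ 1·(1−5/7)/(5/7), i.e. δ^K ≤ 0.6000.
Since (5/7)^1 = 0.7143 and (5/7)^2 = 0.5102, the smallest such K is 2.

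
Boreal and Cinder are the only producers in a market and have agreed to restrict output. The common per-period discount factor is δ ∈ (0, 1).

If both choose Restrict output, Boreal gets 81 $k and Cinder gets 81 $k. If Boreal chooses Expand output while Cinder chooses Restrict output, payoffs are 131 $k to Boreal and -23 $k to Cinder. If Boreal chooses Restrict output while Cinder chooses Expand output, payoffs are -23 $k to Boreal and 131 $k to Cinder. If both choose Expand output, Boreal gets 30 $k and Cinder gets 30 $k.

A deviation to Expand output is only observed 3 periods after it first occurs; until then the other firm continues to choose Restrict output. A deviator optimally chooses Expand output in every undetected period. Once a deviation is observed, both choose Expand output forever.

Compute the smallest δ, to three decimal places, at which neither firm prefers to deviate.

The best deviation is to choose Expand output for all 3 undetected periods, earning 131 each, then 30 forever once detected.
Deviation value: 131(1−δ^3)/(1−δ) + 30δ^3/(1−δ); cooperation value: 81/(1−δ).
IC: 81 ≥ 131(1−δ^3) + 30δ^3 = 131 − 101δ^3.
So δ^3 ≥ 50/101, giving δ ≥ (50/101)^(1/3) ≈ 0.791.

0.791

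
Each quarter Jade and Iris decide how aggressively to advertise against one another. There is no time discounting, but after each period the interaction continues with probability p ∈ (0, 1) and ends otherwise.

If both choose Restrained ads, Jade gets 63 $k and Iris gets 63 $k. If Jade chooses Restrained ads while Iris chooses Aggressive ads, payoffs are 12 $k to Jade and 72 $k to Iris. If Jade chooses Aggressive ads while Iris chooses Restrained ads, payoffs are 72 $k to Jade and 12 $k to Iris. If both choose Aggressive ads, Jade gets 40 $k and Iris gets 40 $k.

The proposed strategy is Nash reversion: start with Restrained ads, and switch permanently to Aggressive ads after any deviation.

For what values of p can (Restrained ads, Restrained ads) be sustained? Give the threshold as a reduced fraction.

Expected cooperation value is 63 + p·63 + p²·63 + … = 63/(1−p); deviation gives 72 + p·40/(1−p).
63 ≥ 72(1−p) + 40p ⇒ 32p ≥ 9 ⇒ p ≥ 9/32.

9/32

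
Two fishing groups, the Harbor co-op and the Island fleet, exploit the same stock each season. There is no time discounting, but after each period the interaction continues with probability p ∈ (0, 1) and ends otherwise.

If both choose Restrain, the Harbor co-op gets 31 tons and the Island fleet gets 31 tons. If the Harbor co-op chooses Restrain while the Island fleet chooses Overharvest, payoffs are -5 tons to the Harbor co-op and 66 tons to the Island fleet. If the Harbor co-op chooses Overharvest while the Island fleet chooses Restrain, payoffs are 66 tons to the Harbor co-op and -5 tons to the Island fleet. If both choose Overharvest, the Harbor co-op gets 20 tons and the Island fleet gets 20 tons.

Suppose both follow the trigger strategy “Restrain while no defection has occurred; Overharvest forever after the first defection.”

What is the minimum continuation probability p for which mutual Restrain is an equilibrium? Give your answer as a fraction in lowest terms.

With no time discounting, the continuation probability p plays the role of the discount factor.
Grim-trigger IC: 31/(1−p) ≥ 66 + 20p/(1−p) ⇒ p ≥ (66−31)/(66−20) = 35/46.

35/46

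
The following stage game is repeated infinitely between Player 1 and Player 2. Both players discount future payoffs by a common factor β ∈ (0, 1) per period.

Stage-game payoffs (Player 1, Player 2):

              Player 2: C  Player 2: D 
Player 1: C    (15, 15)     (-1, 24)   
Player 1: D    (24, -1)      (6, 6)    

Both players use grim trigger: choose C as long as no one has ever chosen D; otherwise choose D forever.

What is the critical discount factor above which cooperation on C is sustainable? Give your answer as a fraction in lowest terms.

One-period gain from deviating is 24 − 15 = 9. The loss is 15 − 6 = 9 in every subsequent period, with present value 9·β/(1−β).
Deviation is unprofitable when 9·β/(1−β) ≥ 9, i.e. β/(1−β) ≥ 1.
Equivalently β ≥ 9/(9+9) = 1/2.

1/2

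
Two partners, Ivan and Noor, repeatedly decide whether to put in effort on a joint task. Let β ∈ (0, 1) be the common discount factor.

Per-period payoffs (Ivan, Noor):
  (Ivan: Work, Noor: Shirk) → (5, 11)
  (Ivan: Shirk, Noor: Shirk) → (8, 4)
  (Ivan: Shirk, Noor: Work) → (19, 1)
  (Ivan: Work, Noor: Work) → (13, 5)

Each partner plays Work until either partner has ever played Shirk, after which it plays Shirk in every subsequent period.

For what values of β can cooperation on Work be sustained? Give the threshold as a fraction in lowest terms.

6/7

Ivan: cooperation gives 13 each period; deviation gives 19 once then 8 forever.
  13/(1−β) ≥ 19 + 8β/(1−β) ⇒ β ≥ 6/11.
Noor: cooperation gives 5 each period; deviation gives 11 once then 4 forever.
  β ≥ 6/7.
Both must hold, so the binding constraint is Noor's: β ≥ 6/7.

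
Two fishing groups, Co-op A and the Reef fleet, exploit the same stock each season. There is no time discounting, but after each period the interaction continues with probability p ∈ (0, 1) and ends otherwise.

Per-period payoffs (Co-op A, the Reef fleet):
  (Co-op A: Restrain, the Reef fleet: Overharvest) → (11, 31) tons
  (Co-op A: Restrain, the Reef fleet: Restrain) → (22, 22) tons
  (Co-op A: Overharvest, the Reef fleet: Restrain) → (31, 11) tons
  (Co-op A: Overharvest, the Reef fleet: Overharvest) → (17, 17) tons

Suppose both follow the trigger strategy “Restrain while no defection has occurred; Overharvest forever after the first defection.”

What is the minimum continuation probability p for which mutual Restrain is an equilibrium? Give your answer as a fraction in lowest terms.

9/14

Expected cooperation value is 22 + p·22 + p²·22 + … = 22/(1−p); deviation gives 31 + p·17/(1−p).
22 ≥ 31(1−p) + 17p ⇒ 14p ≥ 9 ⇒ p ≥ 9/14.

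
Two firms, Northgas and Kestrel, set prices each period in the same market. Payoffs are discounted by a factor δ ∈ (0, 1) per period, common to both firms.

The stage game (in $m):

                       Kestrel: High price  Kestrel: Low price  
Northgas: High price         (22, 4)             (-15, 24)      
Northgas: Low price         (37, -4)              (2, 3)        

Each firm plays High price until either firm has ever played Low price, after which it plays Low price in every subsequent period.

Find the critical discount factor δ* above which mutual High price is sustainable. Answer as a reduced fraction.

Northgas: cooperation gives 22 each period; deviation gives 37 once then 2 forever.
  22/(1−δ) ≥ 37 + 2δ/(1−δ) ⇒ δ ≥ 15/35 = 3/7.
Kestrel: cooperation gives 4 each period; deviation gives 24 once then 3 forever.
  δ ≥ 20/21.
Both must hold, so the binding constraint is Kestrel's: δ ≥ 20/21.

20/21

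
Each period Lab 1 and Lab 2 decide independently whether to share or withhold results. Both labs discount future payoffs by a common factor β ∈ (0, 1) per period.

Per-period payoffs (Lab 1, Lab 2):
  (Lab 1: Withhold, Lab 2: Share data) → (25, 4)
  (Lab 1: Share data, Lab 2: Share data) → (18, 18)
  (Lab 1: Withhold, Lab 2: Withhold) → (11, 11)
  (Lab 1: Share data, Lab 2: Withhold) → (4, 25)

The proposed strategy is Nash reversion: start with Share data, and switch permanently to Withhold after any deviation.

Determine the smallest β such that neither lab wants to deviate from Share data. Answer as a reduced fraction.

1/2

One-period gain from deviating is 25 − 18 = 7. The loss is 18 − 11 = 7 in every subsequent period, with present value 7·β/(1−β).
Deviation is unprofitable when 7·β/(1−β) ≥ 7, i.e. β/(1−β) ≥ 1.
Equivalently β ≥ 7/(7+7) = 1/2.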